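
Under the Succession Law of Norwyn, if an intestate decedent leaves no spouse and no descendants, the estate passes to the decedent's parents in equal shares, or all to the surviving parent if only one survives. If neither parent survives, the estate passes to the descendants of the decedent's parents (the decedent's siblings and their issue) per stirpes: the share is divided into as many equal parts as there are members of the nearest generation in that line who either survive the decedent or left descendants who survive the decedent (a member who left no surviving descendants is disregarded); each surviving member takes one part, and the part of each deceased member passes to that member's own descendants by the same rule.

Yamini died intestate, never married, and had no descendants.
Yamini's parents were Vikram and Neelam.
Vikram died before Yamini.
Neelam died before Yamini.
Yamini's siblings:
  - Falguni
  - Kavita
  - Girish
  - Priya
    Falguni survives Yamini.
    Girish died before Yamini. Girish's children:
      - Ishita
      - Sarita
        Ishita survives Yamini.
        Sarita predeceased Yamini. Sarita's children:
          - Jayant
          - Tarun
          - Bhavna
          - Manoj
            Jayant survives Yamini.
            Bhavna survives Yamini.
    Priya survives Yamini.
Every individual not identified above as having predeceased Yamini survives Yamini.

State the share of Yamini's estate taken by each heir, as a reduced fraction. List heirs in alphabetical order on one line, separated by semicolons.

Neither parent survives and there are no descendants, so the estate passes to Yamini's siblings and their issue per stirpes.
The estate is divided into 4 equal shares of 1/4 among Falguni, Kavita, Girish, Priya.
Falguni is living and takes 1/4.
Kavita is living and takes 1/4.
Girish predeceased; the 1/4 allotted to Girish's branch passes to Girish's issue by representation.
The 1/4 is divided into 2 equal shares of 1/8 among Ishita, Sarita.
Ishita is living and takes 1/8.
Sarita predeceased; the 1/8 allotted to Sarita's branch passes to Sarita's issue by representation.
The 1/8 is divided into 4 equal shares of 1/32 among Jayant, Tarun, Bhavna, Manoj.
Jayant is living and takes 1/32.
Tarun is living and takes 1/32.
Bhavna is living and takes 1/32.
Manoj is living and takes 1/32.
Priya is living and takes 1/4.

Bhavna 1/32; Falguni 1/4; Ishita 1/8; Jayant 1/32; Kavita 1/4; Manoj 1/32; Priya 1/4; Tarun 1/32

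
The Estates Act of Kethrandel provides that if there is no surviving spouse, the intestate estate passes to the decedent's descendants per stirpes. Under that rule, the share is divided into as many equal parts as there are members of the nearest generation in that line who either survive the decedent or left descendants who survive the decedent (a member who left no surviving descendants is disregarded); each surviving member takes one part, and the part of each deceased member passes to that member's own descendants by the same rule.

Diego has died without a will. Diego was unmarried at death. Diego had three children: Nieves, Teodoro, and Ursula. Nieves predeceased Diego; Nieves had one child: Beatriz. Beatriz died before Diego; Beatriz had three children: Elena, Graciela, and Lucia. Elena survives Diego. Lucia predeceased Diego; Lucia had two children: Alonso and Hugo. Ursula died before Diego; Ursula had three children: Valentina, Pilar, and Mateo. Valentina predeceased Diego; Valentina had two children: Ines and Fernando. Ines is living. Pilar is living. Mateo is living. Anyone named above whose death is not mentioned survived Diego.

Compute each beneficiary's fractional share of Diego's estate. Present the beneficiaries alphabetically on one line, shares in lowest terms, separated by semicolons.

There is no surviving spouse, so the entire estate passes to Diego's descendants per stirpes.
The estate is divided into 3 equal shares of 1/3 among Nieves, Teodoro, Ursula.
Nieves predeceased; the 1/3 allotted to Nieves's branch passes to Nieves's issue by representation.
Beatriz's line is the sole branch at this level, so the full 1/3 passes to Beatriz's issue by representation.
The 1/3 is divided into 3 equal shares of 1/9 among Elena, Graciela, Lucia.
Elena is living and takes 1/9.
Graciela is living and takes 1/9.
Lucia predeceased; the 1/9 allotted to Lucia's branch passes to Lucia's issue by representation.
The 1/9 is divided into 2 equal shares of 1/18 among Alonso, Hugo.
Alonso is living and takes 1/18.
Hugo is living and takes 1/18.
Teodoro is living and takes 1/3.
Ursula predeceased; the 1/3 allotted to Ursula's branch passes to Ursula's issue by representation.
The 1/3 is divided into 3 equal shares of 1/9 among Valentina, Pilar, Mateo.
Valentina predeceased; the 1/9 allotted to Valentina's branch passes to Valentina's issue by representation.
The 1/9 is divided into 2 equal shares of 1/18 among Ines, Fernando.
Ines is living and takes 1/18.
Fernando is living and takes 1/18.
Pilar is living and takes 1/9.
Mateo is living and takes 1/9.

Alonso 1/18; Elena 1/9; Fernando 1/18; Graciela 1/9; Hugo 1/18; Ines 1/18; Mateo 1/9; Pilar 1/9; Teodoro 1/3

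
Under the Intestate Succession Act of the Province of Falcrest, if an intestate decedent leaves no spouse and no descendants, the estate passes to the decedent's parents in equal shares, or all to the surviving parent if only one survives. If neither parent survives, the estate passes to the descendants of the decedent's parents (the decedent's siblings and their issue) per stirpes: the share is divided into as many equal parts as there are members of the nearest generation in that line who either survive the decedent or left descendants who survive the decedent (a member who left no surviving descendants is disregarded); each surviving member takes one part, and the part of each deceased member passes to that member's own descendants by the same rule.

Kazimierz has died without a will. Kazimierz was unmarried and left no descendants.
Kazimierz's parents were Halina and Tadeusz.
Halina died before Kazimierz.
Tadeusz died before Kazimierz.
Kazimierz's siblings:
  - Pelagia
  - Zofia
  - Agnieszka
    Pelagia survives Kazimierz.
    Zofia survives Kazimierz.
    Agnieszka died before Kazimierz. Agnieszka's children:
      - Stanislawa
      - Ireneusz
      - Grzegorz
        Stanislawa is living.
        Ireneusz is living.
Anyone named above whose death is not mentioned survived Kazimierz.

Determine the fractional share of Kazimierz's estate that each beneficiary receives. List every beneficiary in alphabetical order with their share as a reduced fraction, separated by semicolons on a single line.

Neither parent survives and there are no descendants, so the estate passes to Kazimierz's siblings and their issue per stirpes.
The estate is divided into 3 equal shares of 1/3 among Pelagia, Zofia, Agnieszka.
Pelagia is living and takes 1/3.
Zofia is living and takes 1/3.
Agnieszka predeceased; the 1/3 allotted to Agnieszka's branch passes to Agnieszka's issue by representation.
The 1/3 is divided into 3 equal shares of 1/9 among Stanislawa, Ireneusz, Grzegorz.
Stanislawa is living and takes 1/9.
Ireneusz is living and takes 1/9.
Grzegorz is living and takes 1/9.

Grzegorz 1/9; Ireneusz 1/9; Pelagia 1/3; Stanislawa 1/9; Zofia 1/3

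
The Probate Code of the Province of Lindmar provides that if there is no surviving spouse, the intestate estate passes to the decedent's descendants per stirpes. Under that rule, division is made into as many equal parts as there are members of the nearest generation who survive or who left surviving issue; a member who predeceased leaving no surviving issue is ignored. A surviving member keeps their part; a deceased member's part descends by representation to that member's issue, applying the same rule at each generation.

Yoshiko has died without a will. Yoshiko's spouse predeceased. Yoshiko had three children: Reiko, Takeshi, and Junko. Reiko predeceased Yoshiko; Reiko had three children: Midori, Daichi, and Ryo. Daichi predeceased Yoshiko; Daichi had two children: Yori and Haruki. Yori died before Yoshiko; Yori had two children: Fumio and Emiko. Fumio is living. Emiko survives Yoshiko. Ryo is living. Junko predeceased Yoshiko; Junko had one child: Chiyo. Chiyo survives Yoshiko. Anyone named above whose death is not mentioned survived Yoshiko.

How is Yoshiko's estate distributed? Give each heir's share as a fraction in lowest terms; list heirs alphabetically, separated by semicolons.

There is no surviving spouse, so the entire estate passes to Yoshiko's descendants per stirpes.
The estate is divided into 3 equal shares of 1/3 among Reiko, Takeshi, Junko.
Reiko predeceased; the 1/3 allotted to Reiko's branch passes to Reiko's issue by representation.
The 1/3 is divided into 3 equal shares of 1/9 among Midori, Daichi, Ryo.
Midori is living and takes 1/9.
Daichi predeceased; the 1/9 allotted to Daichi's branch passes to Daichi's issue by representation.
The 1/9 is divided into 2 equal shares of 1/18 among Yori, Haruki.
Yori predeceased; the 1/18 allotted to Yori's branch passes to Yori's issue by representation.
The 1/18 is divided into 2 equal shares of 1/36 among Fumio, Emiko.
Fumio is living and takes 1/36.
Emiko is living and takes 1/36.
Haruki is living and takes 1/18.
Ryo is living and takes 1/9.
Takeshi is living and takes 1/3.
Junko predeceased; the 1/3 allotted to Junko's branch passes to Junko's issue by representation.
Chiyo is the sole taker at this level and receives the full 1/3.

Chiyo 1/3; Emiko 1/36; Fumio 1/36; Haruki 1/18; Midori 1/9; Ryo 1/9; Takeshi 1/3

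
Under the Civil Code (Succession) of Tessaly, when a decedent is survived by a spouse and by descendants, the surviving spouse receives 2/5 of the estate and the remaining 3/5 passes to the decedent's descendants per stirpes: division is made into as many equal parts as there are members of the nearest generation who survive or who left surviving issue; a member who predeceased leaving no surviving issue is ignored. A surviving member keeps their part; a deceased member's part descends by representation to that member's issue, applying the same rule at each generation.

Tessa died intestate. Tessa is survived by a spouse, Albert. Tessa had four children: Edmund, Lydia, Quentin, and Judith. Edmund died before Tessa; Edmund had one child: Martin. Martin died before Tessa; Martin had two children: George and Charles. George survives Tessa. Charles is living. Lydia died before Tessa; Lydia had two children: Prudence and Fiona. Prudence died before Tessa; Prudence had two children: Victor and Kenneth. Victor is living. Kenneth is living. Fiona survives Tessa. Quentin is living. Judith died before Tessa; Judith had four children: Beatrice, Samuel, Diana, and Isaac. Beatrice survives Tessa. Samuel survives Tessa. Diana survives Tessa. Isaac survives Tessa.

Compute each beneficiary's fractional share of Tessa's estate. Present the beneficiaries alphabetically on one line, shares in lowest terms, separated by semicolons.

Albert, as surviving spouse, takes 2/5.
The remaining 3/5 passes to Tessa's descendants per stirpes.
The 3/5 is divided into 4 equal shares of 3/20 among Edmund, Lydia, Quentin, Judith.
Edmund predeceased; the 3/20 allotted to Edmund's branch passes to Edmund's issue by representation.
Martin's line is the sole branch at this level, so the full 3/20 passes to Martin's issue by representation.
The 3/20 is divided into 2 equal shares of 3/40 among George, Charles.
George is living and takes 3/40.
Charles is living and takes 3/40.
Lydia predeceased; the 3/20 allotted to Lydia's branch passes to Lydia's issue by representation.
The 3/20 is divided into 2 equal shares of 3/40 among Prudence, Fiona.
Prudence predeceased; the 3/40 allotted to Prudence's branch passes to Prudence's issue by representation.
The 3/40 is divided into 2 equal shares of 3/80 among Victor, Kenneth.
Victor is living and takes 3/80.
Kenneth is living and takes 3/80.
Fiona is living and takes 3/40.
Quentin is living and takes 3/20.
Judith predeceased; the 3/20 allotted to Judith's branch passes to Judith's issue by representation.
The 3/20 is divided into 4 equal shares of 3/80 among Beatrice, Samuel, Diana, Isaac.
Beatrice is living and takes 3/80.
Samuel is living and takes 3/80.
Diana is living and takes 3/80.
Isaac is living and takes 3/80.

Albert 2/5; Beatrice 3/80; Charles 3/40; Diana 3/80; Fiona 3/40; George 3/40; Isaac 3/80; Kenneth 3/80; Quentin 3/20; Samuel 3/80; Victor 3/80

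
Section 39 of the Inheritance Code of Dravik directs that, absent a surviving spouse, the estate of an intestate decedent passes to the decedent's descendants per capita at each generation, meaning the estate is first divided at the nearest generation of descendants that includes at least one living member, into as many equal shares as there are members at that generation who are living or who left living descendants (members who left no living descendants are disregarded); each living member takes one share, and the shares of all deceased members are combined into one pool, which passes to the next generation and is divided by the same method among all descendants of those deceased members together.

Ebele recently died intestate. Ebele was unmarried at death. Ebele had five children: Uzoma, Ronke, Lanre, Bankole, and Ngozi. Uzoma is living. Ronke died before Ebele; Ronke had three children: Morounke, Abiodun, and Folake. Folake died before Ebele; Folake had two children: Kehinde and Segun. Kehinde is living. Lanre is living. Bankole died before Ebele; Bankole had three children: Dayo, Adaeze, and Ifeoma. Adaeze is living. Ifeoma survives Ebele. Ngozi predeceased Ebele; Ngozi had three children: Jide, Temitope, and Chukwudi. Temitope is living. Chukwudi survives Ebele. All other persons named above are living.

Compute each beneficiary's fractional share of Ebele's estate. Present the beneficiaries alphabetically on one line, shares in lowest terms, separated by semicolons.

Abiodun 1/15; Adaeze 1/15; Chukwudi 1/15; Dayo 1/15; Ifeoma 1/15; Jide 1/15; Kehinde 1/30; Lanre 1/5; Morounke 1/15; Segun 1/30; Temitope 1/15; Uzoma 1/5

There is no surviving spouse, so the entire estate passes to Ebele's descendants per capita at each generation.
At generation 1 (Uzoma, Ronke, Lanre, Bankole, Ngozi) there are 5 shares of (1)/5 = 1/5 each.
Living: Uzoma and Lanre — each takes 1/5.
Deceased: Ronke, Bankole, and Ngozi. Their combined 3/5 is pooled and carried to generation 2.
At generation 2 (Morounke, Abiodun, Folake, Dayo, Adaeze, Ifeoma, Jide, Temitope, Chukwudi) there are 9 shares of (3/5)/9 = 1/15 each.
Living: Morounke, Abiodun, Dayo, Adaeze, Ifeoma, Jide, Temitope, and Chukwudi — each takes 1/15.
Deceased: Folake. That 1/15 share is carried to generation 3.
At generation 3 (Kehinde, Segun) there are 2 shares of (1/15)/2 = 1/30 each.
Living: Kehinde and Segun — each takes 1/30.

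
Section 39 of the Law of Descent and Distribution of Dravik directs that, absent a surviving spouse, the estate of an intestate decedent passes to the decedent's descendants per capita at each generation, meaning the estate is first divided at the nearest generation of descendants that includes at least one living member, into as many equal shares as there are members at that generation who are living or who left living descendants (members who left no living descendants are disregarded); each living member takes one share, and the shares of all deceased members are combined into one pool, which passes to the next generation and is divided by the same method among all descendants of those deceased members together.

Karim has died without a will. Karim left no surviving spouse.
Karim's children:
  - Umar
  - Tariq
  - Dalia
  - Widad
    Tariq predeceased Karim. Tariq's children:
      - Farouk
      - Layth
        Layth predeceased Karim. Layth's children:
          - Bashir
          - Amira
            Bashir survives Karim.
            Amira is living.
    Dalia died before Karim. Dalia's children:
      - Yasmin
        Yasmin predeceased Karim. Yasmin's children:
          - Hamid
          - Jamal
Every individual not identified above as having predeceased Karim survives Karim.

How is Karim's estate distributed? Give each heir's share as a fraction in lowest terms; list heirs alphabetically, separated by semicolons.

Amira 1/12; Bashir 1/12; Farouk 1/6; Hamid 1/12; Jamal 1/12; Umar 1/4; Widad 1/4

There is no surviving spouse, so the entire estate passes to Karim's descendants per capita at each generation.
At generation 1 (Umar, Tariq, Dalia, Widad) there are 4 shares of (1)/4 = 1/4 each.
Living: Umar and Widad — each takes 1/4.
Deceased: Tariq and Dalia. Their combined 1/2 is pooled and carried to generation 2.
At generation 2 (Farouk, Layth, Yasmin) there are 3 shares of (1/2)/3 = 1/6 each.
Living: Farouk — each takes 1/6.
Deceased: Layth and Yasmin. Their combined 1/3 is pooled and carried to generation 3.
At generation 3 (Bashir, Amira, Hamid, Jamal) there are 4 shares of (1/3)/4 = 1/12 each.
Living: Bashir, Amira, Hamid, and Jamal — each takes 1/12.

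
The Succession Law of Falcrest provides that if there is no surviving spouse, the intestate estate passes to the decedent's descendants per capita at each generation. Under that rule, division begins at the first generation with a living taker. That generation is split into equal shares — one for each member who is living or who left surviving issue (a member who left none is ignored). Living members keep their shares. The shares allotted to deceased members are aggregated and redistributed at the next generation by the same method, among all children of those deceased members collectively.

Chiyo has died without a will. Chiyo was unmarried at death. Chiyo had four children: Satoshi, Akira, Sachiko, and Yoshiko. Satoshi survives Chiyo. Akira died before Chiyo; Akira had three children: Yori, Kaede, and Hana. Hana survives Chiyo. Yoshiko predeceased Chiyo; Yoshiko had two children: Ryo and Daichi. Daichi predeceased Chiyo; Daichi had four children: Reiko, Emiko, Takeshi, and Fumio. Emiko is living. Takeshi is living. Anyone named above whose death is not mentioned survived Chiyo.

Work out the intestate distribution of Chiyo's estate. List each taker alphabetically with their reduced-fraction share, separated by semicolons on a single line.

Emiko 1/40; Fumio 1/40; Hana 1/10; Kaede 1/10; Reiko 1/40; Ryo 1/10; Sachiko 1/4; Satoshi 1/4; Takeshi 1/40; Yori 1/10

There is no surviving spouse, so the entire estate passes to Chiyo's descendants per capita at each generation.
At generation 1 (Satoshi, Akira, Sachiko, Yoshiko) there are 4 shares of (1)/4 = 1/4 each.
Living: Satoshi and Sachiko — each takes 1/4.
Deceased: Akira and Yoshiko. Their combined 1/2 is pooled and carried to generation 2.
At generation 2 (Yori, Kaede, Hana, Ryo, Daichi) there are 5 shares of (1/2)/5 = 1/10 each.
Living: Yori, Kaede, Hana, and Ryo — each takes 1/10.
Deceased: Daichi. That 1/10 share is carried to generation 3.
At generation 3 (Reiko, Emiko, Takeshi, Fumio) there are 4 shares of (1/10)/4 = 1/40 each.
Living: Reiko, Emiko, Takeshi, and Fumio — each takes 1/40.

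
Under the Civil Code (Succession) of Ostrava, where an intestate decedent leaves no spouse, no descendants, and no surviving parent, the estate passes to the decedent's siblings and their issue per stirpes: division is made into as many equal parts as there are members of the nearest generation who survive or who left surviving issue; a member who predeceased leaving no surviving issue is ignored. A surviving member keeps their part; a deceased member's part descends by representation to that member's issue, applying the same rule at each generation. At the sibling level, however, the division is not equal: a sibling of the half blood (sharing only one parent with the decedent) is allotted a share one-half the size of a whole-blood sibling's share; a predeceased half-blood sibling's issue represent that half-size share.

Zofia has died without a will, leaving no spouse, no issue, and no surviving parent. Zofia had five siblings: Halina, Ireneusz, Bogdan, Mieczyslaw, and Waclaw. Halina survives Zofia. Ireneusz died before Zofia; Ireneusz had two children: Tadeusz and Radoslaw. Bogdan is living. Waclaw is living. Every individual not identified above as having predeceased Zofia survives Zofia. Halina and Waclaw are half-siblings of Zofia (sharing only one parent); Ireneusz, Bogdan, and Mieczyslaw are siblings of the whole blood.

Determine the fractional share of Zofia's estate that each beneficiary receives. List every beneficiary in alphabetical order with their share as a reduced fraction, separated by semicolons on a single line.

No spouse, descendants, or parent survives, so the estate passes to Zofia's siblings per stirpes.
Half-blood siblings count for one-half the weight of whole-blood siblings at the initial division.
Dividing 1 in proportion to weights (total weight 4): Halina (weight 1/2) → 1/8; Ireneusz (weight 1) → 1/4; Bogdan (weight 1) → 1/4; Mieczyslaw (weight 1) → 1/4; Waclaw (weight 1/2) → 1/8.
Halina is living and takes 1/8.
Ireneusz predeceased; the 1/4 allotted to Ireneusz's branch passes to Ireneusz's issue by representation.
The 1/4 is divided into 2 equal shares of 1/8 among Tadeusz, Radoslaw.
Tadeusz is living and takes 1/8.
Radoslaw is living and takes 1/8.
Bogdan is living and takes 1/4.
Mieczyslaw is living and takes 1/4.
Waclaw is living and takes 1/8.

Bogdan 1/4; Halina 1/8; Mieczyslaw 1/4; Radoslaw 1/8; Tadeusz 1/8; Waclaw 1/8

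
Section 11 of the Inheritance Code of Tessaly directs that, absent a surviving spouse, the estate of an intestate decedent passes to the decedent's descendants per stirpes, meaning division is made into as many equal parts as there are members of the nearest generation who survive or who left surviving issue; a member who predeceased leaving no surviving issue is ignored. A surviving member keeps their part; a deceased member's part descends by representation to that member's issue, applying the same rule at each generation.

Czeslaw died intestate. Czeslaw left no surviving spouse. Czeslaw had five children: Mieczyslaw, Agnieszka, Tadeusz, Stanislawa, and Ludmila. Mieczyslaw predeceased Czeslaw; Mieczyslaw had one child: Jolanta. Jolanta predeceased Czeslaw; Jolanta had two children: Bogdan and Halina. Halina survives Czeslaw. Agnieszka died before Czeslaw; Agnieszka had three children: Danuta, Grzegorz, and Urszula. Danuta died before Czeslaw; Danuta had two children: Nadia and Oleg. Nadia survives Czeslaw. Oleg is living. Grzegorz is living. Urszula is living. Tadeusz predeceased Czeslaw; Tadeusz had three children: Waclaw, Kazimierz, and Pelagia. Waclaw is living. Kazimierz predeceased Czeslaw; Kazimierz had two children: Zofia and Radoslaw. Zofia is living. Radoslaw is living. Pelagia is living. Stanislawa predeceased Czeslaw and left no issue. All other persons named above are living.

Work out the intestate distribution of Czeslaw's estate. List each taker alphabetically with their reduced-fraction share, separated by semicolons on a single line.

There is no surviving spouse, so the entire estate passes to Czeslaw's descendants per stirpes.
Stanislawa left no surviving issue, so that branch lapses and is disregarded.
The estate is divided into 4 equal shares of 1/4 among Mieczyslaw, Agnieszka, Tadeusz, Ludmila.
Mieczyslaw predeceased; the 1/4 allotted to Mieczyslaw's branch passes to Mieczyslaw's issue by representation.
Jolanta's line is the sole branch at this level, so the full 1/4 passes to Jolanta's issue by representation.
The 1/4 is divided into 2 equal shares of 1/8 among Bogdan, Halina.
Bogdan is living and takes 1/8.
Halina is living and takes 1/8.
Agnieszka predeceased; the 1/4 allotted to Agnieszka's branch passes to Agnieszka's issue by representation.
The 1/4 is divided into 3 equal shares of 1/12 among Danuta, Grzegorz, Urszula.
Danuta predeceased; the 1/12 allotted to Danuta's branch passes to Danuta's issue by representation.
The 1/12 is divided into 2 equal shares of 1/24 among Nadia, Oleg.
Nadia is living and takes 1/24.
Oleg is living and takes 1/24.
Grzegorz is living and takes 1/12.
Urszula is living and takes 1/12.
Tadeusz predeceased; the 1/4 allotted to Tadeusz's branch passes to Tadeusz's issue by representation.
The 1/4 is divided into 3 equal shares of 1/12 among Waclaw, Kazimierz, Pelagia.
Waclaw is living and takes 1/12.
Kazimierz predeceased; the 1/12 allotted to Kazimierz's branch passes to Kazimierz's issue by representation.
The 1/12 is divided into 2 equal shares of 1/24 among Zofia, Radoslaw.
Zofia is living and takes 1/24.
Radoslaw is living and takes 1/24.
Pelagia is living and takes 1/12.
Ludmila is living and takes 1/4.

Bogdan 1/8; Grzegorz 1/12; Halina 1/8; Ludmila 1/4; Nadia 1/24; Oleg 1/24; Pelagia 1/12; Radoslaw 1/24; Urszula 1/12; Waclaw 1/12; Zofia 1/24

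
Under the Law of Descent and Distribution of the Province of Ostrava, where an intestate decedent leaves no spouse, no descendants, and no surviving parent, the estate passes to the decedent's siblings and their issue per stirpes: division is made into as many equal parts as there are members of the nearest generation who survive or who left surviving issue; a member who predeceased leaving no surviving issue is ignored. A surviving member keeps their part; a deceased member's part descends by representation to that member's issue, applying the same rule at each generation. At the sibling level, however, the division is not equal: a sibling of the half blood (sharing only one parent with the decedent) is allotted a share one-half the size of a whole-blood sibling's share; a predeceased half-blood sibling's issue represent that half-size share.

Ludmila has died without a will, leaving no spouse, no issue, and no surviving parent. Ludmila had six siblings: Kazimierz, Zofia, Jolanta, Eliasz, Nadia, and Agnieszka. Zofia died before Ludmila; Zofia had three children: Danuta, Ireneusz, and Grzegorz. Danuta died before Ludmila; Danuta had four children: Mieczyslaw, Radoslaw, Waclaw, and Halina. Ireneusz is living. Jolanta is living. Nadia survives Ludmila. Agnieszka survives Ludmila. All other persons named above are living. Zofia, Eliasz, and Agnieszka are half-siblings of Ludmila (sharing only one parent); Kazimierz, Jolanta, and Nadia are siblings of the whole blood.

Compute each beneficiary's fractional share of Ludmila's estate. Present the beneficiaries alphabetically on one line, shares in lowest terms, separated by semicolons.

No spouse, descendants, or parent survives, so the estate passes to Ludmila's siblings per stirpes.
Half-blood siblings count for one-half the weight of whole-blood siblings at the initial division.
Dividing 1 in proportion to weights (total weight 9/2): Kazimierz (weight 1) → 2/9; Zofia (weight 1/2) → 1/9; Jolanta (weight 1) → 2/9; Eliasz (weight 1/2) → 1/9; Nadia (weight 1) → 2/9; Agnieszka (weight 1/2) → 1/9.
Kazimierz is living and takes 2/9.
Zofia predeceased; the 1/9 allotted to Zofia's branch passes to Zofia's issue by representation.
The 1/9 is divided into 3 equal shares of 1/27 among Danuta, Ireneusz, Grzegorz.
Danuta predeceased; the 1/27 allotted to Danuta's branch passes to Danuta's issue by representation.
The 1/27 is divided into 4 equal shares of 1/108 among Mieczyslaw, Radoslaw, Waclaw, Halina.
Mieczyslaw is living and takes 1/108.
Radoslaw is living and takes 1/108.
Waclaw is living and takes 1/108.
Halina is living and takes 1/108.
Ireneusz is living and takes 1/27.
Grzegorz is living and takes 1/27.
Jolanta is living and takes 2/9.
Eliasz is living and takes 1/9.
Nadia is living and takes 2/9.
Agnieszka is living and takes 1/9.

Agnieszka 1/9; Eliasz 1/9; Grzegorz 1/27; Halina 1/108; Ireneusz 1/27; Jolanta 2/9; Kazimierz 2/9; Mieczyslaw 1/108; Nadia 2/9; Radoslaw 1/108; Waclaw 1/108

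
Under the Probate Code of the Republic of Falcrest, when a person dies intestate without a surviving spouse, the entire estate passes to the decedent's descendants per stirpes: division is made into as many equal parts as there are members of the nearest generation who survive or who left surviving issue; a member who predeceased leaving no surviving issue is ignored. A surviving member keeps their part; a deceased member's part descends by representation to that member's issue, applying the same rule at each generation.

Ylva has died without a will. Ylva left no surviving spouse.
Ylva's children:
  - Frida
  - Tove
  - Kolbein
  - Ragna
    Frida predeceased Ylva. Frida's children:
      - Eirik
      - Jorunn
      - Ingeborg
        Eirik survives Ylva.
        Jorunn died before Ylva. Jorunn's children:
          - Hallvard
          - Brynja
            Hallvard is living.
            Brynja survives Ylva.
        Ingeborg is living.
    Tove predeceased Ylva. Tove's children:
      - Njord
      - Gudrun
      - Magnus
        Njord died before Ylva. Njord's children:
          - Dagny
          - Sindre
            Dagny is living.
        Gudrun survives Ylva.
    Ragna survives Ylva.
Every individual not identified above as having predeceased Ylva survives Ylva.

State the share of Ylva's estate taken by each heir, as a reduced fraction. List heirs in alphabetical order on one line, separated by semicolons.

There is no surviving spouse, so the entire estate passes to Ylva's descendants per stirpes.
The estate is divided into 4 equal shares of 1/4 among Frida, Tove, Kolbein, Ragna.
Frida predeceased; the 1/4 allotted to Frida's branch passes to Frida's issue by representation.
The 1/4 is divided into 3 equal shares of 1/12 among Eirik, Jorunn, Ingeborg.
Eirik is living and takes 1/12.
Jorunn predeceased; the 1/12 allotted to Jorunn's branch passes to Jorunn's issue by representation.
The 1/12 is divided into 2 equal shares of 1/24 among Hallvard, Brynja.
Hallvard is living and takes 1/24.
Brynja is living and takes 1/24.
Ingeborg is living and takes 1/12.
Tove predeceased; the 1/4 allotted to Tove's branch passes to Tove's issue by representation.
The 1/4 is divided into 3 equal shares of 1/12 among Njord, Gudrun, Magnus.
Njord predeceased; the 1/12 allotted to Njord's branch passes to Njord's issue by representation.
The 1/12 is divided into 2 equal shares of 1/24 among Dagny, Sindre.
Dagny is living and takes 1/24.
Sindre is living and takes 1/24.
Gudrun is living and takes 1/12.
Magnus is living and takes 1/12.
Kolbein is living and takes 1/4.
Ragna is living and takes 1/4.

Brynja 1/24; Dagny 1/24; Eirik 1/12; Gudrun 1/12; Hallvard 1/24; Ingeborg 1/12; Kolbein 1/4; Magnus 1/12; Ragna 1/4; Sindre 1/24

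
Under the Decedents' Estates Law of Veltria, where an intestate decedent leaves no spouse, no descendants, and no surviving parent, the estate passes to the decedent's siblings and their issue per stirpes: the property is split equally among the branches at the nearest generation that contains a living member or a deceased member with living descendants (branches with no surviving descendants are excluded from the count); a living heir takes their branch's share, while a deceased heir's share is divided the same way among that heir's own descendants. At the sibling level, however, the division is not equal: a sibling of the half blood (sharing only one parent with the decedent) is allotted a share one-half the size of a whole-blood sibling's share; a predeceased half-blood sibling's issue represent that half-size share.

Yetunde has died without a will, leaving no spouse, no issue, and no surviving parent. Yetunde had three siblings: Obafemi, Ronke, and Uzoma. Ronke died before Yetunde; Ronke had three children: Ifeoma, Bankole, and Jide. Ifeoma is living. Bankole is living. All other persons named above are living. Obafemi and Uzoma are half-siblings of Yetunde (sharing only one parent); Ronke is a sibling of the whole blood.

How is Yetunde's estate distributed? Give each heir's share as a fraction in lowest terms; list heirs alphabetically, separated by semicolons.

Bankole 1/6; Ifeoma 1/6; Jide 1/6; Obafemi 1/4; Uzoma 1/4

No spouse, descendants, or parent survives, so the estate passes to Yetunde's siblings per stirpes.
Half-blood siblings count for one-half the weight of whole-blood siblings at the initial division.
Dividing 1 in proportion to weights (total weight 2): Obafemi (weight 1/2) → 1/4; Ronke (weight 1) → 1/2; Uzoma (weight 1/2) → 1/4.
Obafemi is living and takes 1/4.
Ronke predeceased; the 1/2 allotted to Ronke's branch passes to Ronke's issue by representation.
The 1/2 is divided into 3 equal shares of 1/6 among Ifeoma, Bankole, Jide.
Ifeoma is living and takes 1/6.
Bankole is living and takes 1/6.
Jide is living and takes 1/6.
Uzoma is living and takes 1/4.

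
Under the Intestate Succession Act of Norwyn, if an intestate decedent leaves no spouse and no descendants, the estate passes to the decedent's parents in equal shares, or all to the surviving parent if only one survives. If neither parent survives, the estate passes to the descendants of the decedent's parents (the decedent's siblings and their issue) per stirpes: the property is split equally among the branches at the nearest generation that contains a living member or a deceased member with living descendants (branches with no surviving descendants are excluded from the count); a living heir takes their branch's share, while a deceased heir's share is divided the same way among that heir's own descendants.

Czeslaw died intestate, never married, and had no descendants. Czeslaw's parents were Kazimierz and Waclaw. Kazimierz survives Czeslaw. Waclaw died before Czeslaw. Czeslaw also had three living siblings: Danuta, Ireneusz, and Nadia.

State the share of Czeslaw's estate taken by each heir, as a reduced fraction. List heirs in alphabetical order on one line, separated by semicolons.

Kazimierz 1

Only one parent, Kazimierz, survives, so Kazimierz takes the entire estate. The siblings take nothing because a surviving parent has priority.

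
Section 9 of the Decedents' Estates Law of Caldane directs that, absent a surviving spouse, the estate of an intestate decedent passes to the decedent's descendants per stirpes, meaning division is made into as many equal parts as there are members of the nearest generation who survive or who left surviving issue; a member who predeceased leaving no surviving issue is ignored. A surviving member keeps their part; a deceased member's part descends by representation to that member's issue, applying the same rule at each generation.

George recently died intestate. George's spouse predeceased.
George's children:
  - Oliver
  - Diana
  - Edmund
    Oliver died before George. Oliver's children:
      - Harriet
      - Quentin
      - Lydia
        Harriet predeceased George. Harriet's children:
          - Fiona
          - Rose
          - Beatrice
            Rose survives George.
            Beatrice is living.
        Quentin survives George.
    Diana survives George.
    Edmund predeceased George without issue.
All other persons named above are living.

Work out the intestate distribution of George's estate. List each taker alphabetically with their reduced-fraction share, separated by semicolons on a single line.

Beatrice 1/18; Diana 1/2; Fiona 1/18; Lydia 1/6; Quentin 1/6; Rose 1/18

There is no surviving spouse, so the entire estate passes to George's descendants per stirpes.
Edmund left no surviving issue, so that branch lapses and is disregarded.
The estate is divided into 2 equal shares of 1/2 among Oliver, Diana.
Oliver predeceased; the 1/2 allotted to Oliver's branch passes to Oliver's issue by representation.
The 1/2 is divided into 3 equal shares of 1/6 among Harriet, Quentin, Lydia.
Harriet predeceased; the 1/6 allotted to Harriet's branch passes to Harriet's issue by representation.
The 1/6 is divided into 3 equal shares of 1/18 among Fiona, Rose, Beatrice.
Fiona is living and takes 1/18.
Rose is living and takes 1/18.
Beatrice is living and takes 1/18.
Quentin is living and takes 1/6.
Lydia is living and takes 1/6.
Diana is living and takes 1/2.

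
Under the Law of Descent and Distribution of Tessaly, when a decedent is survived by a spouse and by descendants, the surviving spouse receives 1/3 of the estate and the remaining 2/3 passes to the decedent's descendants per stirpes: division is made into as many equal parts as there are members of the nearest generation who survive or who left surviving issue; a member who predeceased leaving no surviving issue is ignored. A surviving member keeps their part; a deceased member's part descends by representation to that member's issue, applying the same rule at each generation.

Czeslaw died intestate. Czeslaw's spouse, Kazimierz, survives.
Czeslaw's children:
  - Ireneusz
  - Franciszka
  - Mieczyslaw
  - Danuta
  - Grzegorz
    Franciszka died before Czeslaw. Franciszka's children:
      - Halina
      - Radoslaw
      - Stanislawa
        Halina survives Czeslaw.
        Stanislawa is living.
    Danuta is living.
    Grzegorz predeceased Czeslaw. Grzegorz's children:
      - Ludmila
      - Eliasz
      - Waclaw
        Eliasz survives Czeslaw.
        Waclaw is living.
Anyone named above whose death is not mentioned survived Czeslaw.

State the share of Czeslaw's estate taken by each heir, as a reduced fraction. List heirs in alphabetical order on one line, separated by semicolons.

Danuta 2/15; Eliasz 2/45; Halina 2/45; Ireneusz 2/15; Kazimierz 1/3; Ludmila 2/45; Mieczyslaw 2/15; Radoslaw 2/45; Stanislawa 2/45; Waclaw 2/45

Kazimierz, as surviving spouse, takes 1/3.
The remaining 2/3 passes to Czeslaw's descendants per stirpes.
The 2/3 is divided into 5 equal shares of 2/15 among Ireneusz, Franciszka, Mieczyslaw, Danuta, Grzegorz.
Ireneusz is living and takes 2/15.
Franciszka predeceased; the 2/15 allotted to Franciszka's branch passes to Franciszka's issue by representation.
The 2/15 is divided into 3 equal shares of 2/45 among Halina, Radoslaw, Stanislawa.
Halina is living and takes 2/45.
Radoslaw is living and takes 2/45.
Stanislawa is living and takes 2/45.
Mieczyslaw is living and takes 2/15.
Danuta is living and takes 2/15.
Grzegorz predeceased; the 2/15 allotted to Grzegorz's branch passes to Grzegorz's issue by representation.
The 2/15 is divided into 3 equal shares of 2/45 among Ludmila, Eliasz, Waclaw.
Ludmila is living and takes 2/45.
Eliasz is living and takes 2/45.
Waclaw is living and takes 2/45.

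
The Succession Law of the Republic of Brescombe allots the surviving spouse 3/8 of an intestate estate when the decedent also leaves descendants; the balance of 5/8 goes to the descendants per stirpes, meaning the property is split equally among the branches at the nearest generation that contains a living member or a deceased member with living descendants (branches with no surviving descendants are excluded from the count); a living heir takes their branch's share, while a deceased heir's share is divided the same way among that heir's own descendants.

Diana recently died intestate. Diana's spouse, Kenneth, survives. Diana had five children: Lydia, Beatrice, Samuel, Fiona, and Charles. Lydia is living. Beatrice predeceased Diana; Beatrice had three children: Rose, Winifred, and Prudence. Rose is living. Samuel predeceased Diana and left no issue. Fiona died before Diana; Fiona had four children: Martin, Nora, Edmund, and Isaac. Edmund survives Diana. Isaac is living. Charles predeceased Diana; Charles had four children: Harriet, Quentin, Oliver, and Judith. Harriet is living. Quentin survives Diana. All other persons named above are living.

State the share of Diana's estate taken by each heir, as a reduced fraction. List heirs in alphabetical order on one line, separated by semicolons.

Kenneth, as surviving spouse, takes 3/8.
The remaining 5/8 passes to Diana's descendants per stirpes.
Samuel left no surviving issue, so that branch lapses and is disregarded.
The 5/8 is divided into 4 equal shares of 5/32 among Lydia, Beatrice, Fiona, Charles.
Lydia is living and takes 5/32.
Beatrice predeceased; the 5/32 allotted to Beatrice's branch passes to Beatrice's issue by representation.
The 5/32 is divided into 3 equal shares of 5/96 among Rose, Winifred, Prudence.
Rose is living and takes 5/96.
Winifred is living and takes 5/96.
Prudence is living and takes 5/96.
Fiona predeceased; the 5/32 allotted to Fiona's branch passes to Fiona's issue by representation.
The 5/32 is divided into 4 equal shares of 5/128 among Martin, Nora, Edmund, Isaac.
Martin is living and takes 5/128.
Nora is living and takes 5/128.
Edmund is living and takes 5/128.
Isaac is living and takes 5/128.
Charles predeceased; the 5/32 allotted to Charles's branch passes to Charles's issue by representation.
The 5/32 is divided into 4 equal shares of 5/128 among Harriet, Quentin, Oliver, Judith.
Harriet is living and takes 5/128.
Quentin is living and takes 5/128.
Oliver is living and takes 5/128.
Judith is living and takes 5/128.

Edmund 5/128; Harriet 5/128; Isaac 5/128; Judith 5/128; Kenneth 3/8; Lydia 5/32; Martin 5/128; Nora 5/128; Oliver 5/128; Prudence 5/96; Quentin 5/128; Rose 5/96; Winifred 5/96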